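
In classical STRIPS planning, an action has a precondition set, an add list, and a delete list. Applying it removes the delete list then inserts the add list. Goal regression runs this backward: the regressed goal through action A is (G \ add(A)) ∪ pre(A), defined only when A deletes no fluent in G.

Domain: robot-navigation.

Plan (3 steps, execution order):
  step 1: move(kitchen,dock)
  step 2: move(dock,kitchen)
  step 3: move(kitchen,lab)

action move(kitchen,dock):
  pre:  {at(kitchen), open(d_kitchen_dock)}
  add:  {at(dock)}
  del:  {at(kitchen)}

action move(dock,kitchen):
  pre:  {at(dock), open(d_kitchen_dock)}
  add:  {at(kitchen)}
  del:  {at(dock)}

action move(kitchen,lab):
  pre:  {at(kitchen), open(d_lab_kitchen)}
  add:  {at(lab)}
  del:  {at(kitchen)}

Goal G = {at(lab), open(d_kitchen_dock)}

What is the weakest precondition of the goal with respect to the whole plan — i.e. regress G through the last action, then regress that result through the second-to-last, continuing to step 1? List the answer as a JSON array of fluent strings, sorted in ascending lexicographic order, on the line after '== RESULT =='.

Work backward from the goal:
  through step 3 (move(kitchen,lab)): drop {at(lab)}, keep {open(d_kitchen_dock)}, require {at(kitchen), open(d_lab_kitchen)}
    → {at(kitchen), open(d_kitchen_dock), open(d_lab_kitchen)}
  through step 2 (move(dock,kitchen)): drop {at(kitchen)}, keep {open(d_kitchen_dock), open(d_lab_kitchen)}, require {at(dock), open(d_kitchen_dock)}
    → {at(dock), open(d_kitchen_dock), open(d_lab_kitchen)}
  through step 1 (move(kitchen,dock)): drop {at(dock)}, keep {open(d_kitchen_dock), open(d_lab_kitchen)}, require {at(kitchen), open(d_kitchen_dock)}
    → {at(kitchen), open(d_kitchen_dock), open(d_lab_kitchen)}

== RESULT ==
["at(kitchen)", "open(d_kitchen_dock)", "open(d_lab_kitchen)"]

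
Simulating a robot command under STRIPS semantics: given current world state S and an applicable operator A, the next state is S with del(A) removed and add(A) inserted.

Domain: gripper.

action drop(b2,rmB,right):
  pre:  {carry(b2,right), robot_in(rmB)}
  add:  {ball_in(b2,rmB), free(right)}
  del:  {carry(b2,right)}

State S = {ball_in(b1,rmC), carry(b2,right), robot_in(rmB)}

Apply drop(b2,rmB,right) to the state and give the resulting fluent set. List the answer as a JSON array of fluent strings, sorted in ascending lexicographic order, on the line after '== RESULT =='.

Compute (S \ del) ∪ add:
  pre ⊆ S: {carry(b2,right), robot_in(rmB)} ⊆ S  — applicable
  S \ del = {ball_in(b1,rmC), robot_in(rmB)}
  ∪ add   = {ball_in(b1,rmC), ball_in(b2,rmB), free(right), robot_in(rmB)}

== RESULT ==
["ball_in(b1,rmC)", "ball_in(b2,rmB)", "free(right)", "robot_in(rmB)"]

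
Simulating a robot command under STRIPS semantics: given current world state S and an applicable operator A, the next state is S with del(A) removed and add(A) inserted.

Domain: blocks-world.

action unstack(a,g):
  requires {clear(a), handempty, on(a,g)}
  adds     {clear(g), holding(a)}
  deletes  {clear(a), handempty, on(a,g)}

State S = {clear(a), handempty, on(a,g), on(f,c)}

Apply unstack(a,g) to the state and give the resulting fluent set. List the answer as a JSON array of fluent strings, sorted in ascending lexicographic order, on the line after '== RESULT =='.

Progress:
  pre ⊆ S: {clear(a), handempty, on(a,g)} ⊆ S  — applicable
  S \ del = {on(f,c)}
  ∪ add   = {clear(g), holding(a), on(f,c)}

== RESULT ==
["clear(g)", "holding(a)", "on(f,c)"]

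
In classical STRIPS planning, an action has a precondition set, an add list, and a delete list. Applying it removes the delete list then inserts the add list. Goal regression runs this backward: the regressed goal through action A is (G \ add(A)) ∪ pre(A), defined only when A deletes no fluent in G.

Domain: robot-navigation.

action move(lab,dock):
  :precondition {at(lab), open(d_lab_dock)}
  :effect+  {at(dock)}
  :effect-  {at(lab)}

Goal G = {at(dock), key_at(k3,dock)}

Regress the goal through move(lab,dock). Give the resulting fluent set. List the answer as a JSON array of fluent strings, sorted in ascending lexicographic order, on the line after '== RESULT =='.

Compute (G \ add) ∪ pre:
  G ∩ del = {}  (empty — regression defined)
  G \ add = {at(dock), key_at(k3,dock)} \ {at(dock)} = {key_at(k3,dock)}
  ∪ pre   = {key_at(k3,dock)} ∪ {at(lab), open(d_lab_dock)}
          = {at(lab), key_at(k3,dock), open(d_lab_dock)}

== RESULT ==
["at(lab)", "key_at(k3,dock)", "open(d_lab_dock)"]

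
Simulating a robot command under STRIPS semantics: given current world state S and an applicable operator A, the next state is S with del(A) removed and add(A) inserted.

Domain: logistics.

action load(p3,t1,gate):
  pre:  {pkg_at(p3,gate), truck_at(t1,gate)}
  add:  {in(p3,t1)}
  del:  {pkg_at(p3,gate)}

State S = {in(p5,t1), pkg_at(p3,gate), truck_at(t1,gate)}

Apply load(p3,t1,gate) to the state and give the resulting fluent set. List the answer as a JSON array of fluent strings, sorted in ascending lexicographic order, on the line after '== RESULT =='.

Compute (S \ del) ∪ add:
  pre ⊆ S: {pkg_at(p3,gate), truck_at(t1,gate)} ⊆ S  — applicable
  S \ del = {in(p5,t1), truck_at(t1,gate)}
  ∪ add   = {in(p3,t1), in(p5,t1), truck_at(t1,gate)}

== RESULT ==
["in(p3,t1)", "in(p5,t1)", "truck_at(t1,gate)"]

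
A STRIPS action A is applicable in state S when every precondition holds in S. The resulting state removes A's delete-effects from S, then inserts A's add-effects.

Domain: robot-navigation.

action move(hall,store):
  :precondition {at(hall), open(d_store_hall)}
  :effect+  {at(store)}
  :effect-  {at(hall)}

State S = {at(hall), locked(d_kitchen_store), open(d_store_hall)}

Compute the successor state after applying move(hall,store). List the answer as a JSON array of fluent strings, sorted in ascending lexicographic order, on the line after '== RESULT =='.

Progress:
  pre ⊆ S: {at(hall), open(d_store_hall)} ⊆ S  — applicable
  S \ del = {locked(d_kitchen_store), open(d_store_hall)}
  ∪ add   = {at(store), locked(d_kitchen_store), open(d_store_hall)}

== RESULT ==
["at(store)", "locked(d_kitchen_store)", "open(d_store_hall)"]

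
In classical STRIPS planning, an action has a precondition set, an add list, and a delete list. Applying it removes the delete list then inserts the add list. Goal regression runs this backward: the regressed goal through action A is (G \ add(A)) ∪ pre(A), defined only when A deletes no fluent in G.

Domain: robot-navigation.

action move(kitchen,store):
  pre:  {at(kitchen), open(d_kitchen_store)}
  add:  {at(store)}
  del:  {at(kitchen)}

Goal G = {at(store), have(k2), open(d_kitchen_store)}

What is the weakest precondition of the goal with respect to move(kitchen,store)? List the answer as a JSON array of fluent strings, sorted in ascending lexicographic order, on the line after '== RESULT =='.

Compute (G \ add) ∪ pre:
  G ∩ del = {}  (empty — regression defined)
  G \ add = {at(store), have(k2), open(d_kitchen_store)} \ {at(store)} = {have(k2), open(d_kitchen_store)}
  ∪ pre   = {have(k2), open(d_kitchen_store)} ∪ {at(kitchen), open(d_kitchen_store)}
          = {at(kitchen), have(k2), open(d_kitchen_store)}

== RESULT ==
["at(kitchen)", "have(k2)", "open(d_kitchen_store)"]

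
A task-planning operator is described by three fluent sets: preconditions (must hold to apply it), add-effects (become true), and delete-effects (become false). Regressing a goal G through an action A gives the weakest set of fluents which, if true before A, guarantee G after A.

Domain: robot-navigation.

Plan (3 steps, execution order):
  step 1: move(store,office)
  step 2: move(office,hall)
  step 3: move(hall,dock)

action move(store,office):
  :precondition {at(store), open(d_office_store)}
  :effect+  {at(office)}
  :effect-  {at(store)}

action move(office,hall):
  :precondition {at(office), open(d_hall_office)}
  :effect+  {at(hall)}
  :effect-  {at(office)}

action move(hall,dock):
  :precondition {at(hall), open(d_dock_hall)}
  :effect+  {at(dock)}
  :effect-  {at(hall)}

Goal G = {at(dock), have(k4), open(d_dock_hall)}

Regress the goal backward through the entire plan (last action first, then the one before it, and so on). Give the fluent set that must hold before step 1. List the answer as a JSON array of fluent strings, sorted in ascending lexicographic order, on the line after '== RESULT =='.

Regress step by step:
  through step 3 (move(hall,dock)): drop {at(dock)}, keep {have(k4), open(d_dock_hall)}, require {at(hall), open(d_dock_hall)}
    → {at(hall), have(k4), open(d_dock_hall)}
  through step 2 (move(office,hall)): drop {at(hall)}, keep {have(k4), open(d_dock_hall)}, require {at(office), open(d_hall_office)}
    → {at(office), have(k4), open(d_dock_hall), open(d_hall_office)}
  through step 1 (move(store,office)): drop {at(office)}, keep {have(k4), open(d_dock_hall), open(d_hall_office)}, require {at(store), open(d_office_store)}
    → {at(store), have(k4), open(d_dock_hall), open(d_hall_office), open(d_office_store)}

== RESULT ==
["at(store)", "have(k4)", "open(d_dock_hall)", "open(d_hall_office)", "open(d_office_store)"]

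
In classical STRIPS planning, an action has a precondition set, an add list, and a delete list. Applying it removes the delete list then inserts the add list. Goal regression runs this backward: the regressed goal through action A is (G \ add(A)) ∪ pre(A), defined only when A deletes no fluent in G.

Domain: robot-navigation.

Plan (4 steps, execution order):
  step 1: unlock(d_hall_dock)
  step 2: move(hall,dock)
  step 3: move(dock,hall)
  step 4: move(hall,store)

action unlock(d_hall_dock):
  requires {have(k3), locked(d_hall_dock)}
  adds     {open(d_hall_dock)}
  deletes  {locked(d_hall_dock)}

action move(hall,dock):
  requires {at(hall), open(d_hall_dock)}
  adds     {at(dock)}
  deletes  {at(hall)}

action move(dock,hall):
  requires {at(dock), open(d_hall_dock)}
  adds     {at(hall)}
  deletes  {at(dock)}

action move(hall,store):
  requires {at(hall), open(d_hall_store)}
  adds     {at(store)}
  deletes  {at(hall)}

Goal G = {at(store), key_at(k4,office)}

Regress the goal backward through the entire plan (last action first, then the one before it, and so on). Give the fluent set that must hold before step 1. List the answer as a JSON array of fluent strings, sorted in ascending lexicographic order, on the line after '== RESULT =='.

Regress step by step:
  through step 4 (move(hall,store)): drop {at(store)}, keep {key_at(k4,office)}, require {at(hall), open(d_hall_store)}
    → {at(hall), key_at(k4,office), open(d_hall_store)}
  through step 3 (move(dock,hall)): drop {at(hall)}, keep {key_at(k4,office), open(d_hall_store)}, require {at(dock), open(d_hall_dock)}
    → {at(dock), key_at(k4,office), open(d_hall_dock), open(d_hall_store)}
  through step 2 (move(hall,dock)): drop {at(dock)}, keep {key_at(k4,office), open(d_hall_dock), open(d_hall_store)}, require {at(hall), open(d_hall_dock)}
    → {at(hall), key_at(k4,office), open(d_hall_dock), open(d_hall_store)}
  through step 1 (unlock(d_hall_dock)): drop {open(d_hall_dock)}, keep {at(hall), key_at(k4,office), open(d_hall_store)}, require {have(k3), locked(d_hall_dock)}
    → {at(hall), have(k3), key_at(k4,office), locked(d_hall_dock), open(d_hall_store)}

== RESULT ==
["at(hall)", "have(k3)", "key_at(k4,office)", "locked(d_hall_dock)", "open(d_hall_store)"]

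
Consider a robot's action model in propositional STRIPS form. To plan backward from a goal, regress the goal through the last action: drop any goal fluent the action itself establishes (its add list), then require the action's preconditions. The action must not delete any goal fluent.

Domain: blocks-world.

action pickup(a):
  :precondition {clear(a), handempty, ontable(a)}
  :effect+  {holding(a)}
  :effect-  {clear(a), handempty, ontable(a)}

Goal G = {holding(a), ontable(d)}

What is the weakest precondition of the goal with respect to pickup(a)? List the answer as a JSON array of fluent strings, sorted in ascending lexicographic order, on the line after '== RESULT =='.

Regress:
  G ∩ del = {}  (empty — regression defined)
  G \ add = {holding(a), ontable(d)} \ {holding(a)} = {ontable(d)}
  ∪ pre   = {ontable(d)} ∪ {clear(a), handempty, ontable(a)}
          = {clear(a), handempty, ontable(a), ontable(d)}

== RESULT ==
["clear(a)", "handempty", "ontable(a)", "ontable(d)"]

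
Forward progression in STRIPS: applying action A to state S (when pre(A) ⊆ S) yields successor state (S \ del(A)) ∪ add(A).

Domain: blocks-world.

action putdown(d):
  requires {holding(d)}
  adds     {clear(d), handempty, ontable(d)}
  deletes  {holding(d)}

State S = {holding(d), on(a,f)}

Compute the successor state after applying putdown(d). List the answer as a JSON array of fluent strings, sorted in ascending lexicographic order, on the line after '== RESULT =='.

Progress:
  pre ⊆ S: {holding(d)} ⊆ S  — applicable
  S \ del = {on(a,f)}
  ∪ add   = {clear(d), handempty, on(a,f), ontable(d)}

== RESULT ==
["clear(d)", "handempty", "on(a,f)", "ontable(d)"]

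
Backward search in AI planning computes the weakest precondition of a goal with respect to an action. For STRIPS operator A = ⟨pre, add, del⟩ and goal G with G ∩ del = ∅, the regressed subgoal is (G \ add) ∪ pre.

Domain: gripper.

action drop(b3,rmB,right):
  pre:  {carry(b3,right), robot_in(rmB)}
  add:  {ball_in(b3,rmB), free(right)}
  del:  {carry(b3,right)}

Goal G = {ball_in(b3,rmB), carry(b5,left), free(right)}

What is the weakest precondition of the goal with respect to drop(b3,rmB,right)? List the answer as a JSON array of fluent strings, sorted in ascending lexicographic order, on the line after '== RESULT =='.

Compute (G \ add) ∪ pre:
  G ∩ del = {}  (empty — regression defined)
  G \ add = {ball_in(b3,rmB), carry(b5,left), free(right)} \ {ball_in(b3,rmB), free(right)} = {carry(b5,left)}
  ∪ pre   = {carry(b5,left)} ∪ {carry(b3,right), robot_in(rmB)}
          = {carry(b3,right), carry(b5,left), robot_in(rmB)}

== RESULT ==
["carry(b3,right)", "carry(b5,left)", "robot_in(rmB)"]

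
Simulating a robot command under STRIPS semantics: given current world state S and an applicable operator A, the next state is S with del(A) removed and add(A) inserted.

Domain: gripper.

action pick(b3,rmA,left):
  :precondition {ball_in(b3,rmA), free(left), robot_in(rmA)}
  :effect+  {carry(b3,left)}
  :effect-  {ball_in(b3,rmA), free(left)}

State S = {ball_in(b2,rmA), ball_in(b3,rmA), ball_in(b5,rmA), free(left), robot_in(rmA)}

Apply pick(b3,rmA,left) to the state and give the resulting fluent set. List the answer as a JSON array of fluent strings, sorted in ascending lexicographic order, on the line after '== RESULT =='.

Progress:
  pre ⊆ S: {ball_in(b3,rmA), free(left), robot_in(rmA)} ⊆ S  — applicable
  S \ del = {ball_in(b2,rmA), ball_in(b5,rmA), robot_in(rmA)}
  ∪ add   = {ball_in(b2,rmA), ball_in(b5,rmA), carry(b3,left), robot_in(rmA)}

== RESULT ==
["ball_in(b2,rmA)", "ball_in(b5,rmA)", "carry(b3,left)", "robot_in(rmA)"]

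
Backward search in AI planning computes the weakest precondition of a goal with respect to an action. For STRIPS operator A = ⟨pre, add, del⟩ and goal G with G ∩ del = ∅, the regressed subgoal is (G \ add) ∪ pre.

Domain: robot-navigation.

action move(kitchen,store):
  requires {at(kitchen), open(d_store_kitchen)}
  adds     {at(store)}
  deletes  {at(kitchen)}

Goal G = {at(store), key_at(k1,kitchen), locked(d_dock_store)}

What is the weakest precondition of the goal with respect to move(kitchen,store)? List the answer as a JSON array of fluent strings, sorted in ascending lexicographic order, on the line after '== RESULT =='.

Compute (G \ add) ∪ pre:
  G ∩ del = {}  (empty — regression defined)
  G \ add = {at(store), key_at(k1,kitchen), locked(d_dock_store)} \ {at(store)} = {key_at(k1,kitchen), locked(d_dock_store)}
  ∪ pre   = {key_at(k1,kitchen), locked(d_dock_store)} ∪ {at(kitchen), open(d_store_kitchen)}
          = {at(kitchen), key_at(k1,kitchen), locked(d_dock_store), open(d_store_kitchen)}

== RESULT ==
["at(kitchen)", "key_at(k1,kitchen)", "locked(d_dock_store)", "open(d_store_kitchen)"]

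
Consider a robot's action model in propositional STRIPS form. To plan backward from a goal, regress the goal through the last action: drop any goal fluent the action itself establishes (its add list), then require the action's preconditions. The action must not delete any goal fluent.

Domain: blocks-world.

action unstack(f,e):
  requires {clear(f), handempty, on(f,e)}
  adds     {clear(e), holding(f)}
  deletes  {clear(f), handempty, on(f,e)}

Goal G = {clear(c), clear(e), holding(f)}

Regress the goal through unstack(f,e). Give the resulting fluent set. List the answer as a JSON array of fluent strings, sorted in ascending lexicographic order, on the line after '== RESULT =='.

Compute (G \ add) ∪ pre:
  G ∩ del = {}  (empty — regression defined)
  G \ add = {clear(c), clear(e), holding(f)} \ {clear(e), holding(f)} = {clear(c)}
  ∪ pre   = {clear(c)} ∪ {clear(f), handempty, on(f,e)}
          = {clear(c), clear(f), handempty, on(f,e)}

== RESULT ==
["clear(c)", "clear(f)", "handempty", "on(f,e)"]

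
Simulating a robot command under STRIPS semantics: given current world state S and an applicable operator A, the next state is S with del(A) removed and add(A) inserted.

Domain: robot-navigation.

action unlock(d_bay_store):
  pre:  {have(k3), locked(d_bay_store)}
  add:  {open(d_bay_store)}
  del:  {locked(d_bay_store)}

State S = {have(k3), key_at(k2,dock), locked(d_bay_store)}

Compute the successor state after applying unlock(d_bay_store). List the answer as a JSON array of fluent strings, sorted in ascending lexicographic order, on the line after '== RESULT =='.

Compute (S \ del) ∪ add:
  pre ⊆ S: {have(k3), locked(d_bay_store)} ⊆ S  — applicable
  S \ del = {have(k3), key_at(k2,dock)}
  ∪ add   = {have(k3), key_at(k2,dock), open(d_bay_store)}

== RESULT ==
["have(k3)", "key_at(k2,dock)", "open(d_bay_store)"]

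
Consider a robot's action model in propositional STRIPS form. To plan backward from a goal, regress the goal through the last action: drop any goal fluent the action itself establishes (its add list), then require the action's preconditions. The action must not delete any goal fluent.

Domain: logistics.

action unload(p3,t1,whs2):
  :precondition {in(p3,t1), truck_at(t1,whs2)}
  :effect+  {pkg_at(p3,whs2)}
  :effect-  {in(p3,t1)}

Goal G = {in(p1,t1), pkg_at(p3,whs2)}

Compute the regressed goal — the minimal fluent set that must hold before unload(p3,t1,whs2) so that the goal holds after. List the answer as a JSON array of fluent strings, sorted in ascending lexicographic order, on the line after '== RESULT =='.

Regress:
  G ∩ del = {}  (empty — regression defined)
  G \ add = {in(p1,t1), pkg_at(p3,whs2)} \ {pkg_at(p3,whs2)} = {in(p1,t1)}
  ∪ pre   = {in(p1,t1)} ∪ {in(p3,t1), truck_at(t1,whs2)}
          = {in(p1,t1), in(p3,t1), truck_at(t1,whs2)}

== RESULT ==
["in(p1,t1)", "in(p3,t1)", "truck_at(t1,whs2)"]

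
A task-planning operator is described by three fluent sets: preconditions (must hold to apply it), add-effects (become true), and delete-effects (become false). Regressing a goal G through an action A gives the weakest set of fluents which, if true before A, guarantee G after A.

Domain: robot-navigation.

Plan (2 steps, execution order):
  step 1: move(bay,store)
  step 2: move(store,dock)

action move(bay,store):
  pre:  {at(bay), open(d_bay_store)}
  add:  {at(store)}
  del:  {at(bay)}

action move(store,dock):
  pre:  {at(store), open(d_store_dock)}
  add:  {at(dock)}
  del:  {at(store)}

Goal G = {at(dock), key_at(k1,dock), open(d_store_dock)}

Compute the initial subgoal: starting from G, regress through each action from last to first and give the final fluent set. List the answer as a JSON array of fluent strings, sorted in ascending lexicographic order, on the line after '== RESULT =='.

Regress step by step:
  through step 2 (move(store,dock)): drop {at(dock)}, keep {key_at(k1,dock), open(d_store_dock)}, require {at(store), open(d_store_dock)}
    → {at(store), key_at(k1,dock), open(d_store_dock)}
  through step 1 (move(bay,store)): drop {at(store)}, keep {key_at(k1,dock), open(d_store_dock)}, require {at(bay), open(d_bay_store)}
    → {at(bay), key_at(k1,dock), open(d_bay_store), open(d_store_dock)}

== RESULT ==
["at(bay)", "key_at(k1,dock)", "open(d_bay_store)", "open(d_store_dock)"]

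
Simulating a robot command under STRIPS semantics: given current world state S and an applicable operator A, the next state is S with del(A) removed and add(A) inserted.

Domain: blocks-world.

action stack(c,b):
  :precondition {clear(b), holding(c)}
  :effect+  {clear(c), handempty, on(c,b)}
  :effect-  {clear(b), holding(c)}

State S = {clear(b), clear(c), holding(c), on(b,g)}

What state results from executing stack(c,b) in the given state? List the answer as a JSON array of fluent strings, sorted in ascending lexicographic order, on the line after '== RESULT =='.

Compute (S \ del) ∪ add:
  pre ⊆ S: {clear(b), holding(c)} ⊆ S  — applicable
  S \ del = {clear(c), on(b,g)}
  ∪ add   = {clear(c), handempty, on(b,g), on(c,b)}

== RESULT ==
["clear(c)", "handempty", "on(b,g)", "on(c,b)"]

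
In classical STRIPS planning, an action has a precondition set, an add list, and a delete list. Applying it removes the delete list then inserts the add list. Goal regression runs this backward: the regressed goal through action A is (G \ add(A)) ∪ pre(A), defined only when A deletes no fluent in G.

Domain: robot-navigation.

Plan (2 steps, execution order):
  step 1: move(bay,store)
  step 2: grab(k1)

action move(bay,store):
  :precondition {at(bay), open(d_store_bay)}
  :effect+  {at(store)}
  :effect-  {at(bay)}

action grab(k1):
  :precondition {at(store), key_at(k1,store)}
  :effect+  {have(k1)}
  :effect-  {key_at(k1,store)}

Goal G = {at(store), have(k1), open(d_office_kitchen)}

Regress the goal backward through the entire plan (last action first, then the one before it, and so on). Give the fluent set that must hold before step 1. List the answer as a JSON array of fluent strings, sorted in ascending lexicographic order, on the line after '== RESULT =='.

Regress step by step:
  through step 2 (grab(k1)): drop {have(k1)}, keep {at(store), open(d_office_kitchen)}, require {at(store), key_at(k1,store)}
    → {at(store), key_at(k1,store), open(d_office_kitchen)}
  through step 1 (move(bay,store)): drop {at(store)}, keep {key_at(k1,store), open(d_office_kitchen)}, require {at(bay), open(d_store_bay)}
    → {at(bay), key_at(k1,store), open(d_office_kitchen), open(d_store_bay)}

== RESULT ==
["at(bay)", "key_at(k1,store)", "open(d_office_kitchen)", "open(d_store_bay)"]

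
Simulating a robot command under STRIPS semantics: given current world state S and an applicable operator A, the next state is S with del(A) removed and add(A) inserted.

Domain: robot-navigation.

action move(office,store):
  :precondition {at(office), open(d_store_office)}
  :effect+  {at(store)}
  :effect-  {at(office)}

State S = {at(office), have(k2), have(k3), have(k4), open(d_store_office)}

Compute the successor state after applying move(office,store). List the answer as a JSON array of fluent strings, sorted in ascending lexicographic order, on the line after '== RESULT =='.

Compute (S \ del) ∪ add:
  pre ⊆ S: {at(office), open(d_store_office)} ⊆ S  — applicable
  S \ del = {have(k2), have(k3), have(k4), open(d_store_office)}
  ∪ add   = {at(store), have(k2), have(k3), have(k4), open(d_store_office)}

== RESULT ==
["at(store)", "have(k2)", "have(k3)", "have(k4)", "open(d_store_office)"]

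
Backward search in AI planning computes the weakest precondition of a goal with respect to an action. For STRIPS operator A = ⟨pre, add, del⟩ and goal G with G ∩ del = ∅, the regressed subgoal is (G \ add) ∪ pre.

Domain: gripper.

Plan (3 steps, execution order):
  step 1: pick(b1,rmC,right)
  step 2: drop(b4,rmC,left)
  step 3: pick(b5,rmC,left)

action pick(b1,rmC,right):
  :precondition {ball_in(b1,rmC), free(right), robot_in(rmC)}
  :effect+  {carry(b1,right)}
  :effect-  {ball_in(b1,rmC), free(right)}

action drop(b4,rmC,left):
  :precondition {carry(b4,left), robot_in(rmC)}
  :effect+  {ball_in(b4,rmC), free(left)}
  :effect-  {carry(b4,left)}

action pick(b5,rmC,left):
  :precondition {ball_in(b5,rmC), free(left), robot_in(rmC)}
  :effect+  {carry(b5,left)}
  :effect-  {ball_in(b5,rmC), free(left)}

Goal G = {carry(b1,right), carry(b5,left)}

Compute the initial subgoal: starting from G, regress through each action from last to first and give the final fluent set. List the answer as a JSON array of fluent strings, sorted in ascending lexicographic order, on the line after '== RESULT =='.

Regress step by step:
  through step 3 (pick(b5,rmC,left)): drop {carry(b5,left)}, keep {carry(b1,right)}, require {ball_in(b5,rmC), free(left), robot_in(rmC)}
    → {ball_in(b5,rmC), carry(b1,right), free(left), robot_in(rmC)}
  through step 2 (drop(b4,rmC,left)): drop {free(left)}, keep {ball_in(b5,rmC), carry(b1,right), robot_in(rmC)}, require {carry(b4,left), robot_in(rmC)}
    → {ball_in(b5,rmC), carry(b1,right), carry(b4,left), robot_in(rmC)}
  through step 1 (pick(b1,rmC,right)): drop {carry(b1,right)}, keep {ball_in(b5,rmC), carry(b4,left), robot_in(rmC)}, require {ball_in(b1,rmC), free(right), robot_in(rmC)}
    → {ball_in(b1,rmC), ball_in(b5,rmC), carry(b4,left), free(right), robot_in(rmC)}

== RESULT ==
["ball_in(b1,rmC)", "ball_in(b5,rmC)", "carry(b4,left)", "free(right)", "robot_in(rmC)"]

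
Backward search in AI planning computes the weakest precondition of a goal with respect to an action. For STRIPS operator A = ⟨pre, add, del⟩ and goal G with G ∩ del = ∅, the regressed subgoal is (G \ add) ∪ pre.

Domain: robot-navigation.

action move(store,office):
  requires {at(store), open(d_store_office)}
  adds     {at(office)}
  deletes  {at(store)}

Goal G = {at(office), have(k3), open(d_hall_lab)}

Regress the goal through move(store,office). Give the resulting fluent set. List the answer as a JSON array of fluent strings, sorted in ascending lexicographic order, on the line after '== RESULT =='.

Compute (G \ add) ∪ pre:
  G ∩ del = {}  (empty — regression defined)
  G \ add = {at(office), have(k3), open(d_hall_lab)} \ {at(office)} = {have(k3), open(d_hall_lab)}
  ∪ pre   = {have(k3), open(d_hall_lab)} ∪ {at(store), open(d_store_office)}
          = {at(store), have(k3), open(d_hall_lab), open(d_store_office)}

== RESULT ==
["at(store)", "have(k3)", "open(d_hall_lab)", "open(d_store_office)"]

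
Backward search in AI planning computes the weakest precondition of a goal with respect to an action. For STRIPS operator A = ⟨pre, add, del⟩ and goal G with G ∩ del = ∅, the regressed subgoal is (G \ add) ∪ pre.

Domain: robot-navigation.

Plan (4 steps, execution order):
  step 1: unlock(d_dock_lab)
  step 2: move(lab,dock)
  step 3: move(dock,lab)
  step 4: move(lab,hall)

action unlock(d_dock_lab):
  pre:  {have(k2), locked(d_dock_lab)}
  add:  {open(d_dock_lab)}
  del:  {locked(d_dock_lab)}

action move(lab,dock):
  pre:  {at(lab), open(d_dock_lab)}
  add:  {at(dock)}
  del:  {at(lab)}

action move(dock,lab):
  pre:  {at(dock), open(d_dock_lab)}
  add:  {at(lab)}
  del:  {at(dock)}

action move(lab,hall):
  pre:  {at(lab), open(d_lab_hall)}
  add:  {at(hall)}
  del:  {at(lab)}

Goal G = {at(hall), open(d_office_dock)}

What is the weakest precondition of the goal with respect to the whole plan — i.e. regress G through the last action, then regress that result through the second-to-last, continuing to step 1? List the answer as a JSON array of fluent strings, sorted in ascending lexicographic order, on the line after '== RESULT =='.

Work backward from the goal:
  through step 4 (move(lab,hall)): drop {at(hall)}, keep {open(d_office_dock)}, require {at(lab), open(d_lab_hall)}
    → {at(lab), open(d_lab_hall), open(d_office_dock)}
  through step 3 (move(dock,lab)): drop {at(lab)}, keep {open(d_lab_hall), open(d_office_dock)}, require {at(dock), open(d_dock_lab)}
    → {at(dock), open(d_dock_lab), open(d_lab_hall), open(d_office_dock)}
  through step 2 (move(lab,dock)): drop {at(dock)}, keep {open(d_dock_lab), open(d_lab_hall), open(d_office_dock)}, require {at(lab), open(d_dock_lab)}
    → {at(lab), open(d_dock_lab), open(d_lab_hall), open(d_office_dock)}
  through step 1 (unlock(d_dock_lab)): drop {open(d_dock_lab)}, keep {at(lab), open(d_lab_hall), open(d_office_dock)}, require {have(k2), locked(d_dock_lab)}
    → {at(lab), have(k2), locked(d_dock_lab), open(d_lab_hall), open(d_office_dock)}

== RESULT ==
["at(lab)", "have(k2)", "locked(d_dock_lab)", "open(d_lab_hall)", "open(d_office_dock)"]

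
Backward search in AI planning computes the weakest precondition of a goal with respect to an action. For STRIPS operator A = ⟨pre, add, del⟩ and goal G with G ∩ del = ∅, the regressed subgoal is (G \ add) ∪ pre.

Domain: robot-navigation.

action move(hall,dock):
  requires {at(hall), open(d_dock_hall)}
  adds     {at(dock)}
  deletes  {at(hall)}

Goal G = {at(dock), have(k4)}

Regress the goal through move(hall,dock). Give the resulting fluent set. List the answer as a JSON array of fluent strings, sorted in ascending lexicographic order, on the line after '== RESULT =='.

Compute (G \ add) ∪ pre:
  G ∩ del = {}  (empty — regression defined)
  G \ add = {at(dock), have(k4)} \ {at(dock)} = {have(k4)}
  ∪ pre   = {have(k4)} ∪ {at(hall), open(d_dock_hall)}
          = {at(hall), have(k4), open(d_dock_hall)}

== RESULT ==
["at(hall)", "have(k4)", "open(d_dock_hall)"]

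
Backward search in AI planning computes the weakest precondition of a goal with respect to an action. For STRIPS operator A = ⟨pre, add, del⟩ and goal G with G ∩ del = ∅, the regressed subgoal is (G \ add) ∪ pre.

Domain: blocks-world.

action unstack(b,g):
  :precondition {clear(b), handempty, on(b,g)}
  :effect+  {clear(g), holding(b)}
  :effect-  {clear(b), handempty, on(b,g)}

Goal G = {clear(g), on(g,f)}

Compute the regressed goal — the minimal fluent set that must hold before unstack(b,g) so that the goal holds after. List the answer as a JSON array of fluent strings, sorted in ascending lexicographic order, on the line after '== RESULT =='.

Regress:
  G ∩ del = {}  (empty — regression defined)
  G \ add = {clear(g), on(g,f)} \ {clear(g), holding(b)} = {on(g,f)}
  ∪ pre   = {on(g,f)} ∪ {clear(b), handempty, on(b,g)}
          = {clear(b), handempty, on(b,g), on(g,f)}

== RESULT ==
["clear(b)", "handempty", "on(b,g)", "on(g,f)"]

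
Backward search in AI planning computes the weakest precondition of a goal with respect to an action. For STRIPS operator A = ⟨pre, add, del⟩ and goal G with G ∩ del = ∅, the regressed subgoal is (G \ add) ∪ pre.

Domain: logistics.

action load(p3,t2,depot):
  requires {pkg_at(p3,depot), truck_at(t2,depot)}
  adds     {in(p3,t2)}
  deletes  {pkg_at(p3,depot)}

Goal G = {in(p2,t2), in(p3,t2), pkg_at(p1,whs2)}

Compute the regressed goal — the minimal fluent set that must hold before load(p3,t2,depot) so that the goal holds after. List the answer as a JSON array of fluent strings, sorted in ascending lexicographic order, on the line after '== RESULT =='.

Compute (G \ add) ∪ pre:
  G ∩ del = {}  (empty — regression defined)
  G \ add = {in(p2,t2), in(p3,t2), pkg_at(p1,whs2)} \ {in(p3,t2)} = {in(p2,t2), pkg_at(p1,whs2)}
  ∪ pre   = {in(p2,t2), pkg_at(p1,whs2)} ∪ {pkg_at(p3,depot), truck_at(t2,depot)}
          = {in(p2,t2), pkg_at(p1,whs2), pkg_at(p3,depot), truck_at(t2,depot)}

== RESULT ==
["in(p2,t2)", "pkg_at(p1,whs2)", "pkg_at(p3,depot)", "truck_at(t2,depot)"]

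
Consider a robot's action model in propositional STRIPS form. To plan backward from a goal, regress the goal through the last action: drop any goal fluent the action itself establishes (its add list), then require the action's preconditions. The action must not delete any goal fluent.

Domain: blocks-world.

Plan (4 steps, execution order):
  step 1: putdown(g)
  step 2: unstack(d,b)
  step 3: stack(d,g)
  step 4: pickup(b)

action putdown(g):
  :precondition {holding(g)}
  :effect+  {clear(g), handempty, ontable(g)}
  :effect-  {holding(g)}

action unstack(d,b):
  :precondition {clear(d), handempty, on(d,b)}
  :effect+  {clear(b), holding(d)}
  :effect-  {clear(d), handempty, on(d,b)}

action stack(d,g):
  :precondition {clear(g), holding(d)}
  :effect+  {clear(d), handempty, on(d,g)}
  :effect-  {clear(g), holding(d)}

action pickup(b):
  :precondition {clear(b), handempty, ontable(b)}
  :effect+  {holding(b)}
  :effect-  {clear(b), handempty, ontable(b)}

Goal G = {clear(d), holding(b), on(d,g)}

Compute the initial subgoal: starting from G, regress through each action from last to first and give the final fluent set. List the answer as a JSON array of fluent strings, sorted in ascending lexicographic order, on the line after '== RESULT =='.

Work backward from the goal:
  through step 4 (pickup(b)): drop {holding(b)}, keep {clear(d), on(d,g)}, require {clear(b), handempty, ontable(b)}
    → {clear(b), clear(d), handempty, on(d,g), ontable(b)}
  through step 3 (stack(d,g)): drop {clear(d), handempty, on(d,g)}, keep {clear(b), ontable(b)}, require {clear(g), holding(d)}
    → {clear(b), clear(g), holding(d), ontable(b)}
  through step 2 (unstack(d,b)): drop {clear(b), holding(d)}, keep {clear(g), ontable(b)}, require {clear(d), handempty, on(d,b)}
    → {clear(d), clear(g), handempty, on(d,b), ontable(b)}
  through step 1 (putdown(g)): drop {clear(g), handempty}, keep {clear(d), on(d,b), ontable(b)}, require {holding(g)}
    → {clear(d), holding(g), on(d,b), ontable(b)}

== RESULT ==
["clear(d)", "holding(g)", "on(d,b)", "ontable(b)"]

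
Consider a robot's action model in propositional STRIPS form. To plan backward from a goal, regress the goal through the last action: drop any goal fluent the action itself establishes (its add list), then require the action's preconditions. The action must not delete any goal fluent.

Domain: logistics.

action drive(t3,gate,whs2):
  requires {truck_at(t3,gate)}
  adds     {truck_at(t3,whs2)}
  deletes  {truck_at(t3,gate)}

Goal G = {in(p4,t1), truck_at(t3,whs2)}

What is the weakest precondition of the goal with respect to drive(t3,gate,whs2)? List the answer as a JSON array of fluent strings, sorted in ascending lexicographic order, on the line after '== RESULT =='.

Compute (G \ add) ∪ pre:
  G ∩ del = {}  (empty — regression defined)
  G \ add = {in(p4,t1), truck_at(t3,whs2)} \ {truck_at(t3,whs2)} = {in(p4,t1)}
  ∪ pre   = {in(p4,t1)} ∪ {truck_at(t3,gate)}
          = {in(p4,t1), truck_at(t3,gate)}

== RESULT ==
["in(p4,t1)", "truck_at(t3,gate)"]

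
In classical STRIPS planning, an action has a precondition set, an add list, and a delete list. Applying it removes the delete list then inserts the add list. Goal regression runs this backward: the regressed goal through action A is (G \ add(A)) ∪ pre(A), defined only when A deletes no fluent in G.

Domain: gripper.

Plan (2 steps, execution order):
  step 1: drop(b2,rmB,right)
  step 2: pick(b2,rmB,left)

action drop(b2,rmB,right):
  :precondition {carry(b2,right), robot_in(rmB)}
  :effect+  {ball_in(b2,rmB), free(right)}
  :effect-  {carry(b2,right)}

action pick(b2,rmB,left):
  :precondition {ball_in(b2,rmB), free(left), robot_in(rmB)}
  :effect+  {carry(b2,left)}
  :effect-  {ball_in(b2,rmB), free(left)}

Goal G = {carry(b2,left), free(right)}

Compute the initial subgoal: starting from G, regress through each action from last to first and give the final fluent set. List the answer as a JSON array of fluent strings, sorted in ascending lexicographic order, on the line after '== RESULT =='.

Regress step by step:
  through step 2 (pick(b2,rmB,left)): drop {carry(b2,left)}, keep {free(right)}, require {ball_in(b2,rmB), free(left), robot_in(rmB)}
    → {ball_in(b2,rmB), free(left), free(right), robot_in(rmB)}
  through step 1 (drop(b2,rmB,right)): drop {ball_in(b2,rmB), free(right)}, keep {free(left), robot_in(rmB)}, require {carry(b2,right), robot_in(rmB)}
    → {carry(b2,right), free(left), robot_in(rmB)}

== RESULT ==
["carry(b2,right)", "free(left)", "robot_in(rmB)"]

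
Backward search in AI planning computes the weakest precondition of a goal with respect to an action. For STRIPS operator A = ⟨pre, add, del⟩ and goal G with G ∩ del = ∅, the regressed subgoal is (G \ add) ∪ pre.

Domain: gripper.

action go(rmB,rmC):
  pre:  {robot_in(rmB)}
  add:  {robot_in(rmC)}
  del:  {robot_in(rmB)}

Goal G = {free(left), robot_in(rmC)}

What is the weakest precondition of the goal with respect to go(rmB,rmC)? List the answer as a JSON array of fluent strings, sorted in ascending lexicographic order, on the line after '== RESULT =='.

Compute (G \ add) ∪ pre:
  G ∩ del = {}  (empty — regression defined)
  G \ add = {free(left), robot_in(rmC)} \ {robot_in(rmC)} = {free(left)}
  ∪ pre   = {free(left)} ∪ {robot_in(rmB)}
          = {free(left), robot_in(rmB)}

== RESULT ==
["free(left)", "robot_in(rmB)"]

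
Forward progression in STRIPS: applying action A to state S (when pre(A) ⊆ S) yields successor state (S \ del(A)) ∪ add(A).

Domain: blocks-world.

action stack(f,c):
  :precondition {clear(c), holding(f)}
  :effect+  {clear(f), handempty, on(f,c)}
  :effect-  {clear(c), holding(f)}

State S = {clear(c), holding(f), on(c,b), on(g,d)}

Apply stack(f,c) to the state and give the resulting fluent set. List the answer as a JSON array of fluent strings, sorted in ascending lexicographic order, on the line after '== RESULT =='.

Compute (S \ del) ∪ add:
  pre ⊆ S: {clear(c), holding(f)} ⊆ S  — applicable
  S \ del = {on(c,b), on(g,d)}
  ∪ add   = {clear(f), handempty, on(c,b), on(f,c), on(g,d)}

== RESULT ==
["clear(f)", "handempty", "on(c,b)", "on(f,c)", "on(g,d)"]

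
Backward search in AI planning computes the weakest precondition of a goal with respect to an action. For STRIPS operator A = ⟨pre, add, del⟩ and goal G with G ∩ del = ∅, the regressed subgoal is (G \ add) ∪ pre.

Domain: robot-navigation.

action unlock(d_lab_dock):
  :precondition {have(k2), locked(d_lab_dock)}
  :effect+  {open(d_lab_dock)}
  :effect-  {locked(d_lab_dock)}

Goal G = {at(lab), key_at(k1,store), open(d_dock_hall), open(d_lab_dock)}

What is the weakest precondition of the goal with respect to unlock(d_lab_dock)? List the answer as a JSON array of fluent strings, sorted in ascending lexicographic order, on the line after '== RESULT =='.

Regress:
  G ∩ del = {}  (empty — regression defined)
  G \ add = {at(lab), key_at(k1,store), open(d_dock_hall), open(d_lab_dock)} \ {open(d_lab_dock)} = {at(lab), key_at(k1,store), open(d_dock_hall)}
  ∪ pre   = {at(lab), key_at(k1,store), open(d_dock_hall)} ∪ {have(k2), locked(d_lab_dock)}
          = {at(lab), have(k2), key_at(k1,store), locked(d_lab_dock), open(d_dock_hall)}

== RESULT ==
["at(lab)", "have(k2)", "key_at(k1,store)", "locked(d_lab_dock)", "open(d_dock_hall)"]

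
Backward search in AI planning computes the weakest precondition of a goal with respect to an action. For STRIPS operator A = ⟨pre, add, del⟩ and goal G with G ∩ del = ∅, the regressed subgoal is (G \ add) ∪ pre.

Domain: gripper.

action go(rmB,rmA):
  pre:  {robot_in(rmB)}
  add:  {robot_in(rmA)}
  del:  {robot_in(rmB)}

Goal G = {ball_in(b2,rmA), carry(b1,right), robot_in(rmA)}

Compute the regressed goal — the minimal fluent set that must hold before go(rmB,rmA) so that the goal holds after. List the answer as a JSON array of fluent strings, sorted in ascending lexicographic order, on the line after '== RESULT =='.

Compute (G \ add) ∪ pre:
  G ∩ del = {}  (empty — regression defined)
  G \ add = {ball_in(b2,rmA), carry(b1,right), robot_in(rmA)} \ {robot_in(rmA)} = {ball_in(b2,rmA), carry(b1,right)}
  ∪ pre   = {ball_in(b2,rmA), carry(b1,right)} ∪ {robot_in(rmB)}
          = {ball_in(b2,rmA), carry(b1,right), robot_in(rmB)}

== RESULT ==
["ball_in(b2,rmA)", "carry(b1,right)", "robot_in(rmB)"]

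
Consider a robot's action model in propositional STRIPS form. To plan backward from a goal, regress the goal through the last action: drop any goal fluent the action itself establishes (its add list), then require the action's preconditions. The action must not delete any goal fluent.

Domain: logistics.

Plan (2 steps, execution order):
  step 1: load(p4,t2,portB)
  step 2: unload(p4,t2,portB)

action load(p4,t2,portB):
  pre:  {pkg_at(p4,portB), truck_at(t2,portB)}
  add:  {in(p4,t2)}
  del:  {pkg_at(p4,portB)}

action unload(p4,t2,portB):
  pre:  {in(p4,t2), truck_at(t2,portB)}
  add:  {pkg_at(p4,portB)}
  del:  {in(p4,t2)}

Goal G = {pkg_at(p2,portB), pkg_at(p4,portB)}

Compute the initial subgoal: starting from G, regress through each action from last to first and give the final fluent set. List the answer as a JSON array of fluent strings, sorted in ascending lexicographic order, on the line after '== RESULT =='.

Work backward from the goal:
  through step 2 (unload(p4,t2,portB)): drop {pkg_at(p4,portB)}, keep {pkg_at(p2,portB)}, require {in(p4,t2), truck_at(t2,portB)}
    → {in(p4,t2), pkg_at(p2,portB), truck_at(t2,portB)}
  through step 1 (load(p4,t2,portB)): drop {in(p4,t2)}, keep {pkg_at(p2,portB), truck_at(t2,portB)}, require {pkg_at(p4,portB), truck_at(t2,portB)}
    → {pkg_at(p2,portB), pkg_at(p4,portB), truck_at(t2,portB)}

== RESULT ==
["pkg_at(p2,portB)", "pkg_at(p4,portB)", "truck_at(t2,portB)"]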